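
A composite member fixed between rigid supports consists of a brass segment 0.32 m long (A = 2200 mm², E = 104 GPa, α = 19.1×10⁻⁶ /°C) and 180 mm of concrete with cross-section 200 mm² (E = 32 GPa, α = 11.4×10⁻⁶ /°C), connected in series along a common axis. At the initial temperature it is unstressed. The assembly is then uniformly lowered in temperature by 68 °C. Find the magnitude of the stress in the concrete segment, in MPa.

σ ≈ 94 MPa (tensile)

With the walls removed the bar would change length by δ_free = Σ αᵢΔT Lᵢ = 19.1×10⁻⁶×68×320 + 11.4×10⁻⁶×68×180 = 0.5552 mm.
The walls prevent any net length change, so an axial force P (same in every segment) develops. Compatibility: P · Σ Lᵢ/(AᵢEᵢ) = δ_free.
Σ Lᵢ/(AᵢEᵢ) = 320/(2200×104×10³) + 180/(200×32×10³) = 2.952×10⁻⁵ mm/N.
P = 0.5552 / 2.952×10⁻⁵ = 18800 N = 18.8 kN, tensile.
σ_{concrete} = P / A = 18800 / 200 = 94.02 MPa.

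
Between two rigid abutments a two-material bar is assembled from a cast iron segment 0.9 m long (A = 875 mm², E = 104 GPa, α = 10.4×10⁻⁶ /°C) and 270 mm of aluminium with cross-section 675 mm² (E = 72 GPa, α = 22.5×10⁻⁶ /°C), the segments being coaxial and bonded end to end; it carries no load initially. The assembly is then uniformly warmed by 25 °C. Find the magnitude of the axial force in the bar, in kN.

P ≈ 25 kN (compressive)

If the supports were absent, the total length change would be Σ αᵢΔT Lᵢ = 10.4×10⁻⁶×25×900 + 22.5×10⁻⁶×25×270 = 0.3859 mm.
Since the ends are fixed, an axial force P builds up, equal in every segment, with P · Σ Lᵢ/(AᵢEᵢ) = δ_free.
Σ Lᵢ/(AᵢEᵢ) = 900/(875×104×10³) + 270/(675×72×10³) = 1.545×10⁻⁵ mm/N.
Hence P = δ_free / Σ(L/AE) = 0.3859/1.545×10⁻⁵ = 24.98 kN (compressive).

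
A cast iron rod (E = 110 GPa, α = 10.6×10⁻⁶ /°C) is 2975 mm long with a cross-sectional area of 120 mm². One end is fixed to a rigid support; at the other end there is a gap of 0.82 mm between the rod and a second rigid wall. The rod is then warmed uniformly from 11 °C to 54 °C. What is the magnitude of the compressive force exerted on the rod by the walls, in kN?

If the wall were absent the rod would grow by αΔT L = 10.6×10⁻⁶ × 43 × 2975 = 1.356 mm.
After closing the 0.82 mm clearance, 1.356 − 0.82 = 0.536 mm of expansion remains to be suppressed by the wall.
Compatibility: PL/(AE) = 0.536 mm, so σ = P/A = E × (0.536/2975) = 19.82 MPa.
Force on the wall = σA = 19.82 × 120 mm² = 2.378 kN.

P ≈ 2.38 kN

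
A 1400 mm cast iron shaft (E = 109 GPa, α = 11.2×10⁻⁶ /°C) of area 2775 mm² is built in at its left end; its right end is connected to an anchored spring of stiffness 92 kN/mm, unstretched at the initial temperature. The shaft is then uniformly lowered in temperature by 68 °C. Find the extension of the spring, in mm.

If the spring were absent the shaft would shorten by αΔT L = 11.2×10⁻⁶ × 68 × 1400 = 1.066 mm.
With a force P in the spring, the elastic change of the shaft is PL/(AE) and that of the spring is P/k; compatibility requires their sum to equal δ_free.
P [ L/(AE) + 1/k ] = δ_free → P [ 1400/(2775×109×10³) + 1/(92×10³) ] = 1.066.
P = 1.066 / 1.55×10⁻⁵ = 68800 N.
Spring extension = P/k = 68800/(92×10³) = 0.7478 mm.

δ ≈ 0.748 mm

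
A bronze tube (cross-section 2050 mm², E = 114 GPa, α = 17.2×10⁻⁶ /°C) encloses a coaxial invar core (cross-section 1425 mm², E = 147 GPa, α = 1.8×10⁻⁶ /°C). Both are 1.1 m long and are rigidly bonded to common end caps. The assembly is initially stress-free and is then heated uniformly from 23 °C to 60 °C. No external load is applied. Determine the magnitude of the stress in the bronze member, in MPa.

σ ≈ 30.7 MPa (compressive)

The bronze has the larger α, so on heating it would change length more than the invar if both were free. The rigid plates force a common final length, so the bronze is put into compression and the invar into tension, with equal and opposite forces P (no external load).
Compatibility of the two members (thermal + elastic change equal): (α₁ − α₂)ΔT = P·[1/(A₁E₁) + 1/(A₂E₂)].
|α₁ − α₂|·ΔT = 15.4×10⁻⁶ × 37 = 0.0005698.
1/(A₁E₁) + 1/(A₂E₂) = 1/(2050×114×10³) + 1/(1425×147×10³) = 9.053×10⁻⁹ N⁻¹.
P = 0.0005698 / 9.053×10⁻⁹ = 62940 N = 62.94 kN.
σ_{bronze} = P/A₁ = 62940/2050 = 30.7 MPa, compressive.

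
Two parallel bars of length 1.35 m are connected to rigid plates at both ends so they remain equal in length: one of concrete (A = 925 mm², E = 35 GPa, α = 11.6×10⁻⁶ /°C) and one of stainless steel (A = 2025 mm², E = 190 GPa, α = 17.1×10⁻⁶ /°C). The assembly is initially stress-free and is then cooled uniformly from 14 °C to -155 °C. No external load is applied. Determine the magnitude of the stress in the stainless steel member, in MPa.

σ ≈ 13.7 MPa (tensile)

Both members must finish at the same length. With the larger α, the stainless steel tends to over-contract; the plates restrain it, putting the stainless steel in tension and the concrete in compression. With no external load the two internal forces are equal and opposite, magnitude P.
Equating the net (thermal + elastic) strains gives |α₁ − α₂|·ΔT = P·[1/(A₁E₁) + 1/(A₂E₂)].
|α₁ − α₂|·ΔT = 5.5×10⁻⁶ × 169 = 0.0009295.
1/(A₁E₁) + 1/(A₂E₂) = 1/(925×35×10³) + 1/(2025×190×10³) = 3.349×10⁻⁸ N⁻¹.
P = 0.0009295 / 3.349×10⁻⁸ = 27760 N = 27.76 kN.
σ_{stainless steel} = P/A₂ = 27760/2025 = 13.71 MPa, tensile.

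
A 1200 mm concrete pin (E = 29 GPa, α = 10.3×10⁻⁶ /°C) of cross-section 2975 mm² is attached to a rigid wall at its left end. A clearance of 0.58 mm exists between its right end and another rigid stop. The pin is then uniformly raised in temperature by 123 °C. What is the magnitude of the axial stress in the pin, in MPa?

σ ≈ 22.7 MPa (compressive)

Free thermal elongation = αΔT L = 10.3×10⁻⁶ × 123 × 1200 = 1.52 mm.
The gap closes (δ_free > 0.58 mm) and the wall then resists a further 1.52 − 0.58 = 0.9403 mm of expansion.
Compatibility: PL/(AE) = 0.9403 mm, so σ = P/A = E × (0.9403/1200) = 22.72 MPa.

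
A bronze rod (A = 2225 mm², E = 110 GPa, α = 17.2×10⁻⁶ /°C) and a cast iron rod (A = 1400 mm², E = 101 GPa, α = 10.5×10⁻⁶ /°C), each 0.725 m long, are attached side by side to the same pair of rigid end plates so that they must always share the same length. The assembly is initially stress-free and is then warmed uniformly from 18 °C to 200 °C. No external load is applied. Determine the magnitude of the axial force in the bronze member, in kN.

Both members must finish at the same length. With the larger α, the bronze tends to over-expand; the plates restrain it, putting the bronze in compression and the cast iron in tension. With no external load the two internal forces are equal and opposite, magnitude P.
Compatibility of the two members (thermal + elastic change equal): (α₁ − α₂)ΔT = P·[1/(A₁E₁) + 1/(A₂E₂)].
|α₁ − α₂|·ΔT = 6.7×10⁻⁶ × 182 = 0.001219.
1/(A₁E₁) + 1/(A₂E₂) = 1/(2225×110×10³) + 1/(1400×101×10³) = 1.116×10⁻⁸ N⁻¹.
So P = 0.001219 / 1.116×10⁻⁸ = 109.3 kN.

P ≈ 109 kN (compressive in the bronze)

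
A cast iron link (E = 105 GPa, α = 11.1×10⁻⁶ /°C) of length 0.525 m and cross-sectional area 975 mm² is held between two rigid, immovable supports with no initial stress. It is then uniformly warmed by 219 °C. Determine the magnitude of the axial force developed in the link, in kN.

P ≈ 249 kN (compressive)

The ends cannot move, so σ = EαΔT = 105×10³ × 11.1×10⁻⁶ × 219 = 255.2 MPa.
Then P = σA = 255.2 × 975 mm² = 248.9 kN, compressive.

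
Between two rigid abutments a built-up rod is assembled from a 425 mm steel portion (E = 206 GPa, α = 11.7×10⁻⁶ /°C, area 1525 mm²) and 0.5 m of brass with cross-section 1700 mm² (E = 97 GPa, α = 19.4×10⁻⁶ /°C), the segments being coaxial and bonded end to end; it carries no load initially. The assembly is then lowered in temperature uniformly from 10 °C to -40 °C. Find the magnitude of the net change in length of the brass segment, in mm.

With the walls removed the bar would change length by δ_free = Σ αᵢΔT Lᵢ = 11.7×10⁻⁶×50×425 + 19.4×10⁻⁶×50×500 = 0.7336 mm.
The walls prevent any net length change, so an axial force P (same in every segment) develops. Compatibility: P · Σ Lᵢ/(AᵢEᵢ) = δ_free.
The series flexibility is Σ Lᵢ/(AᵢEᵢ) = 425/(1525×206×10³) + 500/(1700×97×10³) = 4.385×10⁻⁶ mm/N.
P = 0.7336 / 4.385×10⁻⁶ = 167300 N = 167.3 kN, tensile.
For the brass segment, free thermal change = 19.4×10⁻⁶×50×500 = 0.485 mm and elastic change from P = 167300×500/(1700×97×10³) = 0.5073 mm; these oppose, so the net change is 0.0223 mm (segment lengthens).

|ΔL| ≈ 0.0223 mm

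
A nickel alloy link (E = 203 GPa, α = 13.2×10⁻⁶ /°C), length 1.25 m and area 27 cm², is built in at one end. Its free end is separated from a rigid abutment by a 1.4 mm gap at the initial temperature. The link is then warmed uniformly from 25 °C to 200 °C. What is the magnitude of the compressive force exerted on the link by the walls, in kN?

Free thermal elongation = αΔT L = 13.2×10⁻⁶ × 175 × 1250 = 2.888 mm.
The gap closes (δ_free > 1.4 mm) and the wall then resists a further 2.888 − 1.4 = 1.488 mm of expansion.
Compatibility: PL/(AE) = 1.488 mm, so σ = P/A = E × (1.488/1250) = 241.6 MPa.
P = σA = 241.6 × 2700 = 652.2 kN.

P ≈ 652 kN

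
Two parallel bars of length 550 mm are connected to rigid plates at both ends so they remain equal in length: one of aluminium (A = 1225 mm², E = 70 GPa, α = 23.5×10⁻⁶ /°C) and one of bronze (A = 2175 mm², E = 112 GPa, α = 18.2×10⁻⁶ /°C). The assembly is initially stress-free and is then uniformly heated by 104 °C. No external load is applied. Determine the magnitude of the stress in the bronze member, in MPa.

Equilibrium of a rigid end plate with no external load gives equal and opposite internal forces ±P in the two members. Since α_{aluminium} > α_{bronze}, heating drives the aluminium into compression and the bronze into tension.
Compatibility of the two members (thermal + elastic change equal): (α₁ − α₂)ΔT = P·[1/(A₁E₁) + 1/(A₂E₂)].
|α₁ − α₂|·ΔT = 5.3×10⁻⁶ × 104 = 0.0005512.
1/(A₁E₁) + 1/(A₂E₂) = 1/(1225×70×10³) + 1/(2175×112×10³) = 1.577×10⁻⁸ N⁻¹.
P = 0.0005512 / 1.577×10⁻⁸ = 34960 N = 34.96 kN.
σ_{bronze} = P/A₂ = 34960/2175 = 16.07 MPa, tensile.

σ ≈ 16.1 MPa (tensile)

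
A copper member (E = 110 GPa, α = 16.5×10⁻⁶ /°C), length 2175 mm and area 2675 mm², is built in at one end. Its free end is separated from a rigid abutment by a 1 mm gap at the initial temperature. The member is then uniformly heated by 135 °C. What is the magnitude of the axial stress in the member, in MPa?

σ ≈ 194 MPa (compressive)

Unrestrained expansion: δ_free = αΔT L = 16.5×10⁻⁶ × 135 × 2175 = 4.845 mm.
This exceeds the 1 mm gap, so the wall pushes back. The portion of expansion that must be recovered elastically is δ_free − gap = 4.845 − 1 = 3.845 mm.
That suppressed elongation corresponds to σ = E·Δ/L = 110×10³ × 3.845/2175 = 194.5 MPa.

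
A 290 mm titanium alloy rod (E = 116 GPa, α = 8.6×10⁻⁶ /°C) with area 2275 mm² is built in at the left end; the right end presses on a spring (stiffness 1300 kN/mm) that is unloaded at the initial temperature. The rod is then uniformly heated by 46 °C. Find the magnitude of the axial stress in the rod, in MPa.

The unrestrained thermal change is αΔT L = 8.6×10⁻⁶ × 46 × 290 = 0.1147 mm.
With a force P in the spring, the elastic change of the rod is PL/(AE) and that of the spring is P/k; compatibility requires their sum to equal δ_free.
So P = δ_free / [L/(AE) + 1/k] = 0.1147 / [ 290/(2275×116×10³) + 1/(1300×10³) ].
P = 0.1147 / 1.868×10⁻⁶ = 61410 N.
σ = P/A = 61410/2275 = 26.99 MPa.

σ ≈ 27 MPa (compressive)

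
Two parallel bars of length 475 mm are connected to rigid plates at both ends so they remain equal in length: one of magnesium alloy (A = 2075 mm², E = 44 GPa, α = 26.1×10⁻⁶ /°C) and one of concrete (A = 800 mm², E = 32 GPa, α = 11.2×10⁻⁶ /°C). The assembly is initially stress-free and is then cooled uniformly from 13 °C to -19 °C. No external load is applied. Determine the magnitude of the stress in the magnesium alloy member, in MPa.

Both members must finish at the same length. With the larger α, the magnesium alloy tends to over-contract; the plates restrain it, putting the magnesium alloy in tension and the concrete in compression. With no external load the two internal forces are equal and opposite, magnitude P.
Compatibility of the two members (thermal + elastic change equal): (α₁ − α₂)ΔT = P·[1/(A₁E₁) + 1/(A₂E₂)].
|α₁ − α₂|·ΔT = 14.9×10⁻⁶ × 32 = 0.0004768.
1/(A₁E₁) + 1/(A₂E₂) = 1/(2075×44×10³) + 1/(800×32×10³) = 5.002×10⁻⁸ N⁻¹.
So P = 0.0004768 / 5.002×10⁻⁸ = 9.533 kN.
σ_{magnesium alloy} = P/A₁ = 9533/2075 = 4.594 MPa, tensile.

σ ≈ 4.59 MPa (tensile)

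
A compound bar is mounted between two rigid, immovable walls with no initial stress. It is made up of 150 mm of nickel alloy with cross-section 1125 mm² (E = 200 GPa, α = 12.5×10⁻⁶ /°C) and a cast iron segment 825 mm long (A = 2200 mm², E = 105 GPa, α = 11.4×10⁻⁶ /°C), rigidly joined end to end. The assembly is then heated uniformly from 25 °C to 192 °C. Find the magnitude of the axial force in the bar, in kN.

If the supports were absent, the total length change would be Σ αᵢΔT Lᵢ = 12.5×10⁻⁶×167×150 + 11.4×10⁻⁶×167×825 = 1.884 mm.
Since the ends are fixed, an axial force P builds up, equal in every segment, with P · Σ Lᵢ/(AᵢEᵢ) = δ_free.
Σ Lᵢ/(AᵢEᵢ) = 150/(1125×200×10³) + 825/(2200×105×10³) = 4.238×10⁻⁶ mm/N.
Hence P = δ_free / Σ(L/AE) = 1.884/4.238×10⁻⁶ = 444.5 kN (compressive).

P ≈ 444 kN (compressive)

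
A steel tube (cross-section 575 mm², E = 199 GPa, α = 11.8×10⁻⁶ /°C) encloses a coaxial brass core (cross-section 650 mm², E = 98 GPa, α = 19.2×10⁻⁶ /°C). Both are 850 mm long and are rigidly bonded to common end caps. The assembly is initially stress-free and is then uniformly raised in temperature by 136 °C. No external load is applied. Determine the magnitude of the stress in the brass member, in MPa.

The brass has the larger α, so on heating it would change length more than the steel if both were free. The rigid plates force a common final length, so the brass is put into compression and the steel into tension, with equal and opposite forces P (no external load).
Equating the net (thermal + elastic) strains gives |α₁ − α₂|·ΔT = P·[1/(A₁E₁) + 1/(A₂E₂)].
|α₁ − α₂|·ΔT = 7.4×10⁻⁶ × 136 = 0.001006.
1/(A₁E₁) + 1/(A₂E₂) = 1/(575×199×10³) + 1/(650×98×10³) = 2.444×10⁻⁸ N⁻¹.
So P = 0.001006 / 2.444×10⁻⁸ = 41.18 kN.
σ_{brass} = P/A₂ = 41180/650 = 63.36 MPa, compressive.

σ ≈ 63.4 MPa (compressive)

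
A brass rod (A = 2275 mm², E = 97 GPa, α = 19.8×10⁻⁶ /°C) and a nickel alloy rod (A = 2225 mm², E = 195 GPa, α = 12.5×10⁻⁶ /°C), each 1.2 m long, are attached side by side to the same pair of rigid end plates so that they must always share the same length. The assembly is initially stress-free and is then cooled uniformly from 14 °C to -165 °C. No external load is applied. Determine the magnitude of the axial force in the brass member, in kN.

The brass has the larger α, so on cooling it would change length more than the nickel alloy if both were free. The rigid plates force a common final length, so the brass is put into tension and the nickel alloy into compression, with equal and opposite forces P (no external load).
Equating the net (thermal + elastic) strains gives |α₁ − α₂|·ΔT = P·[1/(A₁E₁) + 1/(A₂E₂)].
|α₁ − α₂|·ΔT = 7.3×10⁻⁶ × 179 = 0.001307.
1/(A₁E₁) + 1/(A₂E₂) = 1/(2275×97×10³) + 1/(2225×195×10³) = 6.836×10⁻⁹ N⁻¹.
So P = 0.001307 / 6.836×10⁻⁹ = 191.1 kN.

P ≈ 191 kN (tensile in the brass)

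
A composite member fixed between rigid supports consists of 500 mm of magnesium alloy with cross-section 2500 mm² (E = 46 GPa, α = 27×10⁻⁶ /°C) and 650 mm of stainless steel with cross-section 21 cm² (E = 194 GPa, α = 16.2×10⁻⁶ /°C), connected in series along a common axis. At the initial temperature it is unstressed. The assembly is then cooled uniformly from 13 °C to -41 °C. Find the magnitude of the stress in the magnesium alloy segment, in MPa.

σ ≈ 87.3 MPa (tensile)

Free thermal contraction of the whole bar: Σ αᵢΔT Lᵢ = 27×10⁻⁶×54×500 + 16.2×10⁻⁶×54×650 = 1.298 mm.
Since the ends are fixed, an axial force P builds up, equal in every segment, with P · Σ Lᵢ/(AᵢEᵢ) = δ_free.
The series flexibility is Σ Lᵢ/(AᵢEᵢ) = 500/(2500×46×10³) + 650/(2100×194×10³) = 5.943×10⁻⁶ mm/N.
So P = 1.298 / 5.943×10⁻⁶ = 218.3 kN, tensile.
σ_{magnesium alloy} = P / A = 218300 / 2500 = 87.33 MPa.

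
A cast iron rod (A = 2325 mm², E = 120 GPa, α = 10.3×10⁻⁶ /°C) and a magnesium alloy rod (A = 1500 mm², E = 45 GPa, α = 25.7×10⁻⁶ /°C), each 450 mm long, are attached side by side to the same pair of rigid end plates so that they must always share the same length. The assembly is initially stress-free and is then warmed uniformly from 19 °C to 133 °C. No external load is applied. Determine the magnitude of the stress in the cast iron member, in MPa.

Equilibrium of a rigid end plate with no external load gives equal and opposite internal forces ±P in the two members. Since α_{magnesium alloy} > α_{cast iron}, heating drives the magnesium alloy into compression and the cast iron into tension.
Compatibility of the two members (thermal + elastic change equal): (α₁ − α₂)ΔT = P·[1/(A₁E₁) + 1/(A₂E₂)].
|α₁ − α₂|·ΔT = 15.4×10⁻⁶ × 114 = 0.001756.
1/(A₁E₁) + 1/(A₂E₂) = 1/(2325×120×10³) + 1/(1500×45×10³) = 1.84×10⁻⁸ N⁻¹.
P = 0.001756 / 1.84×10⁻⁸ = 95420 N = 95.42 kN.
σ_{cast iron} = P/A₁ = 95420/2325 = 41.04 MPa, tensile.

σ ≈ 41 MPa (tensile)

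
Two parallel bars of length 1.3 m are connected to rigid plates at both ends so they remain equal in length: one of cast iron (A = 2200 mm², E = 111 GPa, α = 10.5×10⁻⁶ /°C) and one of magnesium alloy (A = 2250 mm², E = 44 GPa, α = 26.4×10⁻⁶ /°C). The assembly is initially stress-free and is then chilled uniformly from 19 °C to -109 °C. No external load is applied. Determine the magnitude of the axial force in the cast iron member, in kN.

Both members must finish at the same length. With the larger α, the magnesium alloy tends to over-contract; the plates restrain it, putting the magnesium alloy in tension and the cast iron in compression. With no external load the two internal forces are equal and opposite, magnitude P.
Compatibility of the two members (thermal + elastic change equal): (α₁ − α₂)ΔT = P·[1/(A₁E₁) + 1/(A₂E₂)].
|α₁ − α₂|·ΔT = 15.9×10⁻⁶ × 128 = 0.002035.
1/(A₁E₁) + 1/(A₂E₂) = 1/(2200×111×10³) + 1/(2250×44×10³) = 1.42×10⁻⁸ N⁻¹.
So P = 0.002035 / 1.42×10⁻⁸ = 143.4 kN.

P ≈ 143 kN (compressive in the cast iron)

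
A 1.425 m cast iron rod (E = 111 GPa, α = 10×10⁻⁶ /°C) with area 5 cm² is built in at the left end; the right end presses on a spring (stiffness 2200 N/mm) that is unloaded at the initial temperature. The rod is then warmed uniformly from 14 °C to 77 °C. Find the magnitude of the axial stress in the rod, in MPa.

The unrestrained thermal change is αΔT L = 10×10⁻⁶ × 63 × 1425 = 0.8977 mm.
With a force P in the spring, the elastic change of the rod is PL/(AE) and that of the spring is P/k; compatibility requires their sum to equal δ_free.
So P = δ_free / [L/(AE) + 1/k] = 0.8977 / [ 1425/(500×111×10³) + 1/(2200) ].
P = 0.8977 / 0.0004802 = 1869 N.
σ = P/A = 1869/500 = 3.739 MPa.

σ ≈ 3.74 MPa (compressive)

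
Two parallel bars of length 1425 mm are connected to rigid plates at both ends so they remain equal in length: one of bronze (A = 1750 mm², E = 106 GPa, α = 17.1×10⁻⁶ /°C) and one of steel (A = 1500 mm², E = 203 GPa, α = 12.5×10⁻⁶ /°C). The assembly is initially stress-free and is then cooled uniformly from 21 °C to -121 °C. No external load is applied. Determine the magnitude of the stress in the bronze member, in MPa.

σ ≈ 43 MPa (tensile)

Both members must finish at the same length. With the larger α, the bronze tends to over-contract; the plates restrain it, putting the bronze in tension and the steel in compression. With no external load the two internal forces are equal and opposite, magnitude P.
Compatibility of the two members (thermal + elastic change equal): (α₁ − α₂)ΔT = P·[1/(A₁E₁) + 1/(A₂E₂)].
|α₁ − α₂|·ΔT = 4.6×10⁻⁶ × 142 = 0.0006532.
1/(A₁E₁) + 1/(A₂E₂) = 1/(1750×106×10³) + 1/(1500×203×10³) = 8.675×10⁻⁹ N⁻¹.
So P = 0.0006532 / 8.675×10⁻⁹ = 75.3 kN.
σ_{bronze} = P/A₁ = 75300/1750 = 43.03 MPa, tensile.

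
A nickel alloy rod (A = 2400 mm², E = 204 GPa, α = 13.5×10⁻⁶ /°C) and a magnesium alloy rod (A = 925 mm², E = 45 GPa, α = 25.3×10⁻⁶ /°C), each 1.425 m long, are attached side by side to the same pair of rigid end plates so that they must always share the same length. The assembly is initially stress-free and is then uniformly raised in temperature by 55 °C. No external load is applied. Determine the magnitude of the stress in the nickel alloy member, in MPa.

Equilibrium of a rigid end plate with no external load gives equal and opposite internal forces ±P in the two members. Since α_{magnesium alloy} > α_{nickel alloy}, heating drives the magnesium alloy into compression and the nickel alloy into tension.
Equating the net (thermal + elastic) strains gives |α₁ − α₂|·ΔT = P·[1/(A₁E₁) + 1/(A₂E₂)].
|α₁ − α₂|·ΔT = 11.8×10⁻⁶ × 55 = 0.000649.
1/(A₁E₁) + 1/(A₂E₂) = 1/(2400×204×10³) + 1/(925×45×10³) = 2.607×10⁻⁸ N⁻¹.
So P = 0.000649 / 2.607×10⁻⁸ = 24.9 kN.
σ_{nickel alloy} = P/A₁ = 24900/2400 = 10.37 MPa, tensile.

σ ≈ 10.4 MPa (tensile)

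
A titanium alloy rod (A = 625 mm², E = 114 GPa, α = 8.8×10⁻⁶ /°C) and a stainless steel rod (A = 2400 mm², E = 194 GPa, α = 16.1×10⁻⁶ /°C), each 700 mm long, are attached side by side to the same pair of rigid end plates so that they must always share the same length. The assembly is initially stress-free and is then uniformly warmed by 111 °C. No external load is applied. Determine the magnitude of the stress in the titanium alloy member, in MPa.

σ ≈ 80.1 MPa (tensile)

Equilibrium of a rigid end plate with no external load gives equal and opposite internal forces ±P in the two members. Since α_{stainless steel} > α_{titanium alloy}, heating drives the stainless steel into compression and the titanium alloy into tension.
Equating the net (thermal + elastic) strains gives |α₁ − α₂|·ΔT = P·[1/(A₁E₁) + 1/(A₂E₂)].
|α₁ − α₂|·ΔT = 7.3×10⁻⁶ × 111 = 0.0008103.
1/(A₁E₁) + 1/(A₂E₂) = 1/(625×114×10³) + 1/(2400×194×10³) = 1.618×10⁻⁸ N⁻¹.
P = 0.0008103 / 1.618×10⁻⁸ = 50070 N = 50.07 kN.
σ_{titanium alloy} = P/A₁ = 50070/625 = 80.11 MPa, tensile.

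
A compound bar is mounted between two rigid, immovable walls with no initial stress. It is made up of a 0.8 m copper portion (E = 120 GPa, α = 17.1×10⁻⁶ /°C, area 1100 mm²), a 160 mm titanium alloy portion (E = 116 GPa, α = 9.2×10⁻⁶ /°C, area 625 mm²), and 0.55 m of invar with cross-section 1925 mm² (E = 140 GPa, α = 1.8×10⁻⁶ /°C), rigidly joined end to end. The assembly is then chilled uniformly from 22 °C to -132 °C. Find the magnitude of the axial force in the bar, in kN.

With the walls removed the bar would change length by δ_free = Σ αᵢΔT Lᵢ = 17.1×10⁻⁶×154×800 + 9.2×10⁻⁶×154×160 + 1.8×10⁻⁶×154×550 = 2.486 mm.
The rigid supports impose zero overall length change; the single axial force P common to all segments must satisfy P Σ Lᵢ/(AᵢEᵢ) = δ_free.
Σ Lᵢ/(AᵢEᵢ) = 800/(1100×120×10³) + 160/(625×116×10³) + 550/(1925×140×10³) = 1.031×10⁻⁵ mm/N.
So P = 2.486 / 1.031×10⁻⁵ = 241.2 kN, tensile.

P ≈ 241 kN (tensile)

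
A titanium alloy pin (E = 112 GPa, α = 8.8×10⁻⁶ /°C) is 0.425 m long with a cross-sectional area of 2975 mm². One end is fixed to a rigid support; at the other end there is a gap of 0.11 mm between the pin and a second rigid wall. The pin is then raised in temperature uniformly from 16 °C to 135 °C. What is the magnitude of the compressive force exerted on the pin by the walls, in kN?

P ≈ 263 kN

Unrestrained expansion: δ_free = αΔT L = 8.8×10⁻⁶ × 119 × 425 = 0.4451 mm.
The gap closes (δ_free > 0.11 mm) and the wall then resists a further 0.4451 − 0.11 = 0.3351 mm of expansion.
Compatibility: PL/(AE) = 0.3351 mm, so σ = P/A = E × (0.3351/425) = 88.3 MPa.
P = σA = 88.3 × 2975 = 262.7 kN.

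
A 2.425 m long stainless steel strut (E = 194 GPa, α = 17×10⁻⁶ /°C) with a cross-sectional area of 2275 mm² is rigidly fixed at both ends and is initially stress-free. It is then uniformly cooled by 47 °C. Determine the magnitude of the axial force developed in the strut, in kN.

With zero net strain, σ = E·αΔT = 194 GPa × 17×10⁻⁶ × 47 = 155 MPa.
P = AEαΔT = 2275 × 194×10³ × 17×10⁻⁶ × 47 = 352.6 kN (tensile).

P ≈ 353 kN (tensile)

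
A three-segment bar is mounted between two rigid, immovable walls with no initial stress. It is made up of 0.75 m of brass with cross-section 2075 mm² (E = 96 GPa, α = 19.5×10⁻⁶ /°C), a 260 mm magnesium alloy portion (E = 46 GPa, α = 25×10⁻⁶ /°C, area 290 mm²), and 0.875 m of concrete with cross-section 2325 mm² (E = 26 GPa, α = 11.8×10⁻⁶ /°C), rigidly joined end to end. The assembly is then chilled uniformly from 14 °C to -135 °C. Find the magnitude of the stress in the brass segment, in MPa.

σ ≈ 59.9 MPa (tensile)

If the supports were absent, the total length change would be Σ αᵢΔT Lᵢ = 19.5×10⁻⁶×149×750 + 25×10⁻⁶×149×260 + 11.8×10⁻⁶×149×875 = 4.686 mm.
Since the ends are fixed, an axial force P builds up, equal in every segment, with P · Σ Lᵢ/(AᵢEᵢ) = δ_free.
The series flexibility is Σ Lᵢ/(AᵢEᵢ) = 750/(2075×96×10³) + 260/(290×46×10³) + 875/(2325×26×10³) = 3.773×10⁻⁵ mm/N.
P = 4.686 / 3.773×10⁻⁵ = 124200 N = 124.2 kN, tensile.
σ_{brass} = P / A = 124200 / 2075 = 59.86 MPa.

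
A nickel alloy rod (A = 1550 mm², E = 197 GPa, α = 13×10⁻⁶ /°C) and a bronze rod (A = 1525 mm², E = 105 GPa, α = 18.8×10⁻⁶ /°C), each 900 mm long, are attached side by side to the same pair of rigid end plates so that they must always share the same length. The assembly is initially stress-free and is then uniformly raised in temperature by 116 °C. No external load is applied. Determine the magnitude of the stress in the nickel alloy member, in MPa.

σ ≈ 45.6 MPa (tensile)

Equilibrium of a rigid end plate with no external load gives equal and opposite internal forces ±P in the two members. Since α_{bronze} > α_{nickel alloy}, heating drives the bronze into compression and the nickel alloy into tension.
Equating the net (thermal + elastic) strains gives |α₁ − α₂|·ΔT = P·[1/(A₁E₁) + 1/(A₂E₂)].
|α₁ − α₂|·ΔT = 5.8×10⁻⁶ × 116 = 0.0006728.
1/(A₁E₁) + 1/(A₂E₂) = 1/(1550×197×10³) + 1/(1525×105×10³) = 9.52×10⁻⁹ N⁻¹.
So P = 0.0006728 / 9.52×10⁻⁹ = 70.67 kN.
σ_{nickel alloy} = P/A₁ = 70670/1550 = 45.59 MPa, tensile.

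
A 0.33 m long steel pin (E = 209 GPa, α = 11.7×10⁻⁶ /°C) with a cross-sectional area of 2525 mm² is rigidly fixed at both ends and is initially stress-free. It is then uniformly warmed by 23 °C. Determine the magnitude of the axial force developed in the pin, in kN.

P ≈ 142 kN (compressive)

The ends cannot move, so σ = EαΔT = 209×10³ × 11.7×10⁻⁶ × 23 = 56.24 MPa.
P = AEαΔT = 2525 × 209×10³ × 11.7×10⁻⁶ × 23 = 142 kN (compressive).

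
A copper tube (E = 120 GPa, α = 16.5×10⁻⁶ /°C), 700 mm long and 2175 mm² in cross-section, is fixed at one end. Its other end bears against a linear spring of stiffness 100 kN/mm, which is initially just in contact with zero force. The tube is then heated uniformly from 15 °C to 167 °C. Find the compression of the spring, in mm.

If the spring were absent the tube would lengthen by αΔT L = 16.5×10⁻⁶ × 152 × 700 = 1.756 mm.
With a force P in the spring, the elastic change of the tube is PL/(AE) and that of the spring is P/k; compatibility requires their sum to equal δ_free.
P [ L/(AE) + 1/k ] = δ_free → P [ 700/(2175×120×10³) + 1/(100×10³) ] = 1.756.
P = 1.756 / 1.268×10⁻⁵ = 138400 N.
Spring compression = P/k = 138400/(100×10³) = 1.384 mm.

δ ≈ 1.38 mm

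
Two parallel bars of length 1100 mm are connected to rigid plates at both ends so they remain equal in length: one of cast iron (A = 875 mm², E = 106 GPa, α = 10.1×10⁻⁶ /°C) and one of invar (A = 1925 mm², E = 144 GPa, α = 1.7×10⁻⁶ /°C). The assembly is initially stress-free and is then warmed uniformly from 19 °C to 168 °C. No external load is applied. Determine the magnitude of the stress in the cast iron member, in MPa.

σ ≈ 99.4 MPa (compressive)

Equilibrium of a rigid end plate with no external load gives equal and opposite internal forces ±P in the two members. Since α_{cast iron} > α_{invar}, heating drives the cast iron into compression and the invar into tension.
Equating the net (thermal + elastic) strains gives |α₁ − α₂|·ΔT = P·[1/(A₁E₁) + 1/(A₂E₂)].
|α₁ − α₂|·ΔT = 8.4×10⁻⁶ × 149 = 0.001252.
1/(A₁E₁) + 1/(A₂E₂) = 1/(875×106×10³) + 1/(1925×144×10³) = 1.439×10⁻⁸ N⁻¹.
So P = 0.001252 / 1.439×10⁻⁸ = 86.98 kN.
σ_{cast iron} = P/A₁ = 86980/875 = 99.41 MPa, compressive.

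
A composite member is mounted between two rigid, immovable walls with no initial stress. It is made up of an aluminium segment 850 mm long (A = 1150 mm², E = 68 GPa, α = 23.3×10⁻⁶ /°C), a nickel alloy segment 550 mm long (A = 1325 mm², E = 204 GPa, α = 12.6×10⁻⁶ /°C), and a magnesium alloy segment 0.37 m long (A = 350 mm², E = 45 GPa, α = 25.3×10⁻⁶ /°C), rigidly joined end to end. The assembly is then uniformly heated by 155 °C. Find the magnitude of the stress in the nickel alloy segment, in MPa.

σ ≈ 116 MPa (compressive)

If the supports were absent, the total length change would be Σ αᵢΔT Lᵢ = 23.3×10⁻⁶×155×850 + 12.6×10⁻⁶×155×550 + 25.3×10⁻⁶×155×370 = 5.595 mm.
The rigid supports impose zero overall length change; the single axial force P common to all segments must satisfy P Σ Lᵢ/(AᵢEᵢ) = δ_free.
The series flexibility is Σ Lᵢ/(AᵢEᵢ) = 850/(1150×68×10³) + 550/(1325×204×10³) + 370/(350×45×10³) = 3.64×10⁻⁵ mm/N.
P = 5.595 / 3.64×10⁻⁵ = 153700 N = 153.7 kN, compressive.
σ_{nickel alloy} = P / A = 153700 / 1325 = 116 MPa.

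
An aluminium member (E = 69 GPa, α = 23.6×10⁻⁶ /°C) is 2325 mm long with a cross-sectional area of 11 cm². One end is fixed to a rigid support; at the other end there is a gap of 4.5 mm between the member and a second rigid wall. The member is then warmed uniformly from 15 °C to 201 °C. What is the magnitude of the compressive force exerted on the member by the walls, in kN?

Unrestrained expansion: δ_free = αΔT L = 23.6×10⁻⁶ × 186 × 2325 = 10.21 mm.
The gap closes (δ_free > 4.5 mm) and the wall then resists a further 10.21 − 4.5 = 5.706 mm of expansion.
That suppressed elongation corresponds to σ = E·Δ/L = 69×10³ × 5.706/2325 = 169.3 MPa.
Force on the wall = σA = 169.3 × 1100 mm² = 186.3 kN.

P ≈ 186 kN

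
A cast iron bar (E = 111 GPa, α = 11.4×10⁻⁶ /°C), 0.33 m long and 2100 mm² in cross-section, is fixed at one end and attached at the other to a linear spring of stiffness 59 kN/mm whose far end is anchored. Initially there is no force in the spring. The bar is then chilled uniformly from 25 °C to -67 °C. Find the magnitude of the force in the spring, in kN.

P ≈ 18.8 kN

The unrestrained thermal change is αΔT L = 11.4×10⁻⁶ × 92 × 330 = 0.3461 mm.
Let P be the tensile force in the spring. The bar extends elastically by PL/(AE) and the spring stretches by P/k; together these equal δ_free.
P [ L/(AE) + 1/k ] = δ_free → P [ 330/(2100×111×10³) + 1/(59×10³) ] = 0.3461.
P = 0.3461 / 1.836×10⁻⁵ = 18850 N.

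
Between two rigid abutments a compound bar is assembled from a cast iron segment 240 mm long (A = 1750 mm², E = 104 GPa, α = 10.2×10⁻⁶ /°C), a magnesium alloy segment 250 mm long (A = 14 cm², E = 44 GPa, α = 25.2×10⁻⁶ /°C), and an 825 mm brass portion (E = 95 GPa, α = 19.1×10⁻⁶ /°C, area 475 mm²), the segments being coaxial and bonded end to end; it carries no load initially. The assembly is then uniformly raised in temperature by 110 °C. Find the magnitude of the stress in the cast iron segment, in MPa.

σ ≈ 65.1 MPa (compressive)

If the supports were absent, the total length change would be Σ αᵢΔT Lᵢ = 10.2×10⁻⁶×110×240 + 25.2×10⁻⁶×110×250 + 19.1×10⁻⁶×110×825 = 2.696 mm.
Since the ends are fixed, an axial force P builds up, equal in every segment, with P · Σ Lᵢ/(AᵢEᵢ) = δ_free.
The series flexibility is Σ Lᵢ/(AᵢEᵢ) = 240/(1750×104×10³) + 250/(1400×44×10³) + 825/(475×95×10³) = 2.366×10⁻⁵ mm/N.
So P = 2.696 / 2.366×10⁻⁵ = 113.9 kN, compressive.
σ_{cast iron} = P / A = 113900 / 1750 = 65.1 MPa.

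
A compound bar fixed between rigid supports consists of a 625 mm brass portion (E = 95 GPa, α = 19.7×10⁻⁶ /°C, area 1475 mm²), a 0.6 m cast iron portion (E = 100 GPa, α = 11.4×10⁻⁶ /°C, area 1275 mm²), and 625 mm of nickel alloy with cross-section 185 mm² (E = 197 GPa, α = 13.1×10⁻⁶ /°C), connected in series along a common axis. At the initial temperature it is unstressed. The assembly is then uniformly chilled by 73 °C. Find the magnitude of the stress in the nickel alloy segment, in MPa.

σ ≈ 410 MPa (tensile)

If the supports were absent, the total length change would be Σ αᵢΔT Lᵢ = 19.7×10⁻⁶×73×625 + 11.4×10⁻⁶×73×600 + 13.1×10⁻⁶×73×625 = 1.996 mm.
The rigid supports impose zero overall length change; the single axial force P common to all segments must satisfy P Σ Lᵢ/(AᵢEᵢ) = δ_free.
Σ Lᵢ/(AᵢEᵢ) = 625/(1475×95×10³) + 600/(1275×100×10³) + 625/(185×197×10³) = 2.632×10⁻⁵ mm/N.
P = 1.996 / 2.632×10⁻⁵ = 75840 N = 75.84 kN, tensile.
σ_{nickel alloy} = P / A = 75840 / 185 = 410 MPa.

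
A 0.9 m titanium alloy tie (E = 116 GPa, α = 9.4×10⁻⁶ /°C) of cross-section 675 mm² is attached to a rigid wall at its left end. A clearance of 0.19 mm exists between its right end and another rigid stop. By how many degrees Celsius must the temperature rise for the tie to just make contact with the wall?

Contact occurs when the free expansion equals the gap: αΔT L = 0.19 mm.
ΔT = 0.19 / (9.4×10⁻⁶ × 900) = 22.46 °C.

ΔT ≈ 22.5 °C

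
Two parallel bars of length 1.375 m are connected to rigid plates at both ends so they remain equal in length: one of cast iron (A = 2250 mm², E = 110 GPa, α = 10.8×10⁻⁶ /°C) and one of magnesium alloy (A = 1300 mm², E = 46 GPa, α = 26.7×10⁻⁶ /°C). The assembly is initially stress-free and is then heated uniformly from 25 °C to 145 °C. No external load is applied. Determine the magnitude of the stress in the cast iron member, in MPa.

σ ≈ 40.8 MPa (tensile)

The magnesium alloy has the larger α, so on heating it would change length more than the cast iron if both were free. The rigid plates force a common final length, so the magnesium alloy is put into compression and the cast iron into tension, with equal and opposite forces P (no external load).
Setting the final lengths equal and cancelling L: (α₁ − α₂)ΔT = P/(A₁E₁) + P/(A₂E₂).
|α₁ − α₂|·ΔT = 15.9×10⁻⁶ × 120 = 0.001908.
1/(A₁E₁) + 1/(A₂E₂) = 1/(2250×110×10³) + 1/(1300×46×10³) = 2.076×10⁻⁸ N⁻¹.
P = 0.001908 / 2.076×10⁻⁸ = 91900 N = 91.9 kN.
σ_{cast iron} = P/A₁ = 91900/2250 = 40.84 MPa, tensile.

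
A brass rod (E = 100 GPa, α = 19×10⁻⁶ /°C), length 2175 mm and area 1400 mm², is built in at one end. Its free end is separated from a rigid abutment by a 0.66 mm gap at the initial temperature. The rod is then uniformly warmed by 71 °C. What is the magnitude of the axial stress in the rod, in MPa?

σ ≈ 105 MPa (compressive)

Free thermal elongation = αΔT L = 19×10⁻⁶ × 71 × 2175 = 2.934 mm.
The gap closes (δ_free > 0.66 mm) and the wall then resists a further 2.934 − 0.66 = 2.274 mm of expansion.
So σ = E(δ_free − g)/L = 100×10³ × 2.274/2175 = 104.6 MPa.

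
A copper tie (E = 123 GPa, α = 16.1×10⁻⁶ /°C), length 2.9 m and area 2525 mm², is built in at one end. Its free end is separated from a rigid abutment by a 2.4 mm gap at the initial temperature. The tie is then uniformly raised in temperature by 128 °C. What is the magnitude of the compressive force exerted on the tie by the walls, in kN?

Free thermal elongation = αΔT L = 16.1×10⁻⁶ × 128 × 2900 = 5.976 mm.
After closing the 2.4 mm clearance, 5.976 − 2.4 = 3.576 mm of expansion remains to be suppressed by the wall.
That suppressed elongation corresponds to σ = E·Δ/L = 123×10³ × 3.576/2900 = 151.7 MPa.
P = σA = 151.7 × 2525 = 383 kN.

P ≈ 383 kN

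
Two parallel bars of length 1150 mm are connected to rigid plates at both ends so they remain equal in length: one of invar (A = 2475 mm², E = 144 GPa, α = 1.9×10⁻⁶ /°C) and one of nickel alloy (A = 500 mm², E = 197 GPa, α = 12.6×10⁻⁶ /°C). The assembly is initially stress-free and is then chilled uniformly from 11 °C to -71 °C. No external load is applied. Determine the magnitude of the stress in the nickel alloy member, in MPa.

Both members must finish at the same length. With the larger α, the nickel alloy tends to over-contract; the plates restrain it, putting the nickel alloy in tension and the invar in compression. With no external load the two internal forces are equal and opposite, magnitude P.
Setting the final lengths equal and cancelling L: (α₁ − α₂)ΔT = P/(A₁E₁) + P/(A₂E₂).
|α₁ − α₂|·ΔT = 10.7×10⁻⁶ × 82 = 0.0008774.
1/(A₁E₁) + 1/(A₂E₂) = 1/(2475×144×10³) + 1/(500×197×10³) = 1.296×10⁻⁸ N⁻¹.
So P = 0.0008774 / 1.296×10⁻⁸ = 67.71 kN.
σ_{nickel alloy} = P/A₂ = 67710/500 = 135.4 MPa, tensile.

σ ≈ 135 MPa (tensile)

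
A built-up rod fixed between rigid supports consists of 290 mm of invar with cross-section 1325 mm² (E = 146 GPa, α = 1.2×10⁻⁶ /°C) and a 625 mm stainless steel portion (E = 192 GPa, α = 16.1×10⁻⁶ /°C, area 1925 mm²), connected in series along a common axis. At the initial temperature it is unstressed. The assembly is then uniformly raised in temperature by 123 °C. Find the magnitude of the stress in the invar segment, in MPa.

σ ≈ 303 MPa (compressive)

Free thermal expansion of the whole bar: Σ αᵢΔT Lᵢ = 1.2×10⁻⁶×123×290 + 16.1×10⁻⁶×123×625 = 1.28 mm.
The walls prevent any net length change, so an axial force P (same in every segment) develops. Compatibility: P · Σ Lᵢ/(AᵢEᵢ) = δ_free.
The series flexibility is Σ Lᵢ/(AᵢEᵢ) = 290/(1325×146×10³) + 625/(1925×192×10³) = 3.19×10⁻⁶ mm/N.
Hence P = δ_free / Σ(L/AE) = 1.28/3.19×10⁻⁶ = 401.4 kN (compressive).
σ_{invar} = P / A = 401400 / 1325 = 302.9 MPa.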